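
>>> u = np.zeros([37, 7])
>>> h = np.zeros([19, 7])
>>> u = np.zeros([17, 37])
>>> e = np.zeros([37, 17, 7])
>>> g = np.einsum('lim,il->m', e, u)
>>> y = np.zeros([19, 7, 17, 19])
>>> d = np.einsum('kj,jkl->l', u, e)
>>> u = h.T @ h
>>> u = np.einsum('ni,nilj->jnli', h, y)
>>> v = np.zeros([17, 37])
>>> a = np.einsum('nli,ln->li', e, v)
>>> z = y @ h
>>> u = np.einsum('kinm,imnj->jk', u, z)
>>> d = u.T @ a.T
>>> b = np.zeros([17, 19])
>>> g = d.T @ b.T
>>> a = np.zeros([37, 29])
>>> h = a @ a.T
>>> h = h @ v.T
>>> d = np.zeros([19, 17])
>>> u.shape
(7, 19)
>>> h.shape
(37, 17)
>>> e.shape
(37, 17, 7)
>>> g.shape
(17, 17)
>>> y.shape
(19, 7, 17, 19)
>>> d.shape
(19, 17)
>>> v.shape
(17, 37)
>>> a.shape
(37, 29)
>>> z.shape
(19, 7, 17, 7)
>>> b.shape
(17, 19)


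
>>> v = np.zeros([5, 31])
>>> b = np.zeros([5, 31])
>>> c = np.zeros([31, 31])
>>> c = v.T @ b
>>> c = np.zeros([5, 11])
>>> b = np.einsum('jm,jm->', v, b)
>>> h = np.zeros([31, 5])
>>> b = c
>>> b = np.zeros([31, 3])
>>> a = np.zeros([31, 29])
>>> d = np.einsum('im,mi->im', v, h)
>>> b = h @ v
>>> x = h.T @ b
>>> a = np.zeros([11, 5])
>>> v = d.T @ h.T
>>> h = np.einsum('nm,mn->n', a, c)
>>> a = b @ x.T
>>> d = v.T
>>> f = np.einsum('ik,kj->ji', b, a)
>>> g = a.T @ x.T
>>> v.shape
(31, 31)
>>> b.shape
(31, 31)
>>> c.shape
(5, 11)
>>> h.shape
(11,)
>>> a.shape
(31, 5)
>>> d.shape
(31, 31)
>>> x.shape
(5, 31)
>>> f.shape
(5, 31)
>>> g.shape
(5, 5)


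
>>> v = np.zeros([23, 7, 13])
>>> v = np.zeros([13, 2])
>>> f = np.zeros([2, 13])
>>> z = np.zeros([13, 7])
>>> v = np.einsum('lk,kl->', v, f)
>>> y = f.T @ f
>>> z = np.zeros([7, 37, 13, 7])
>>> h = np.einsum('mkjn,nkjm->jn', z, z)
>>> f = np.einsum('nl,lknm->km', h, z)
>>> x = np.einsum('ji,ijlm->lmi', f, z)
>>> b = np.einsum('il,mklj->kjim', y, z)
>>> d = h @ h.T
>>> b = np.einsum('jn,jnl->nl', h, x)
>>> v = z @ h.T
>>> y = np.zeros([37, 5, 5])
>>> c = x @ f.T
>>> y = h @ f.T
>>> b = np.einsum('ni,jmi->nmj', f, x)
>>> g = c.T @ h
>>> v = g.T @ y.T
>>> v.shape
(7, 7, 13)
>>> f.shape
(37, 7)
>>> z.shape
(7, 37, 13, 7)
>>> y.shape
(13, 37)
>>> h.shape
(13, 7)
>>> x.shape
(13, 7, 7)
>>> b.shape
(37, 7, 13)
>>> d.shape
(13, 13)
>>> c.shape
(13, 7, 37)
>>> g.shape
(37, 7, 7)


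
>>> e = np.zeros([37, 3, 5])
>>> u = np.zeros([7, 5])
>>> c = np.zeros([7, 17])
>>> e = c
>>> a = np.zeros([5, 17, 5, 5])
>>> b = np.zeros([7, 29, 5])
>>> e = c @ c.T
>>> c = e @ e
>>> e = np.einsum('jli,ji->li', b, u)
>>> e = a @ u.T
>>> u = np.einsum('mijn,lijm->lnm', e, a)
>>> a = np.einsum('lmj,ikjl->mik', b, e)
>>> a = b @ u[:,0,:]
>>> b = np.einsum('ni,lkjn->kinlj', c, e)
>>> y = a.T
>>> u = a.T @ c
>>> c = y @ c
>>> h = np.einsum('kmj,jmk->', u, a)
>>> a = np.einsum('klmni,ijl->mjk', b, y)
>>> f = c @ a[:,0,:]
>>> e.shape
(5, 17, 5, 7)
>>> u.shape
(5, 29, 7)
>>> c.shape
(5, 29, 7)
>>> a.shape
(7, 29, 17)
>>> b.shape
(17, 7, 7, 5, 5)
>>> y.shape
(5, 29, 7)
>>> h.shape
()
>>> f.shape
(5, 29, 17)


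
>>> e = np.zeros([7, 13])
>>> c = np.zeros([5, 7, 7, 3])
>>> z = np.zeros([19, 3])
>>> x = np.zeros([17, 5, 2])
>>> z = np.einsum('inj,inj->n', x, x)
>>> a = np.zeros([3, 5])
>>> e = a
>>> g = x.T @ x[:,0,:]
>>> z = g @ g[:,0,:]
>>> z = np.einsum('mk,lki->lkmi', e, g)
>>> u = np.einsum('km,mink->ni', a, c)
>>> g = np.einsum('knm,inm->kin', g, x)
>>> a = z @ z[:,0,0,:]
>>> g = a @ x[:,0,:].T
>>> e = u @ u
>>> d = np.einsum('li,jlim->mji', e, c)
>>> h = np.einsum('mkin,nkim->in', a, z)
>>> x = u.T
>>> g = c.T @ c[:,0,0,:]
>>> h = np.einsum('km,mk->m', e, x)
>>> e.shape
(7, 7)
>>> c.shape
(5, 7, 7, 3)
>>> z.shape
(2, 5, 3, 2)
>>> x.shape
(7, 7)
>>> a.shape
(2, 5, 3, 2)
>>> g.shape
(3, 7, 7, 3)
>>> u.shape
(7, 7)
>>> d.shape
(3, 5, 7)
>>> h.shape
(7,)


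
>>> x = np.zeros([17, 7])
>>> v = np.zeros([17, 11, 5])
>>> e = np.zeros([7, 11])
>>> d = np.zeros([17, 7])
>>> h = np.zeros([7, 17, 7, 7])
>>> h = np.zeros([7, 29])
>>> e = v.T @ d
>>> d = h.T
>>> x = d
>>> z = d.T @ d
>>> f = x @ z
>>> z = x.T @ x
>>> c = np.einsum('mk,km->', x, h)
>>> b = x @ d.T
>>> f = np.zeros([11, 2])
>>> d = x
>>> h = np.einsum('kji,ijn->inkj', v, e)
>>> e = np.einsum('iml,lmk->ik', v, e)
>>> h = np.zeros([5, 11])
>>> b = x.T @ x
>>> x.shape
(29, 7)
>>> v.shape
(17, 11, 5)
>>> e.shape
(17, 7)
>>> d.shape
(29, 7)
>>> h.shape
(5, 11)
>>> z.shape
(7, 7)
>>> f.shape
(11, 2)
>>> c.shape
()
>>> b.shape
(7, 7)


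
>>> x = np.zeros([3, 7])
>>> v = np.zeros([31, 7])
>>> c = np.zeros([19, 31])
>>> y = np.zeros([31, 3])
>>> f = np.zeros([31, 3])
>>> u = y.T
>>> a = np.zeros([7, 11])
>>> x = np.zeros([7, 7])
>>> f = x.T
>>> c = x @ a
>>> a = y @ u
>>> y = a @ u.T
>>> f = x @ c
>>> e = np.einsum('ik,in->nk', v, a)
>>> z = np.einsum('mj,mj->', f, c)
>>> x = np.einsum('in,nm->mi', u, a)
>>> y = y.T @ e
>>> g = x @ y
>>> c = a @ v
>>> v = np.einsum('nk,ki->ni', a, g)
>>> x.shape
(31, 3)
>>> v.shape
(31, 7)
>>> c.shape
(31, 7)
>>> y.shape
(3, 7)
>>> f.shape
(7, 11)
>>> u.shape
(3, 31)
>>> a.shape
(31, 31)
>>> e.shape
(31, 7)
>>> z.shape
()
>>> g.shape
(31, 7)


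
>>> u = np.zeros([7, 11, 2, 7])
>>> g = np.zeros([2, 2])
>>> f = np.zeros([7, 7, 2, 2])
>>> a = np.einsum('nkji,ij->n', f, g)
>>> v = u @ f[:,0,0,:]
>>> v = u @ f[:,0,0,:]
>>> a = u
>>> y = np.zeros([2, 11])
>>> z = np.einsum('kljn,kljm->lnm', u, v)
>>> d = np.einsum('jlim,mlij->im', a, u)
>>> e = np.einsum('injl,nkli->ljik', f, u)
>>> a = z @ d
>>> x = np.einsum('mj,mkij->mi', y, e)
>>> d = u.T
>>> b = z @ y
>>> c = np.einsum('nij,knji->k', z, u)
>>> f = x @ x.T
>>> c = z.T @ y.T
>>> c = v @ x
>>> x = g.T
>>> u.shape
(7, 11, 2, 7)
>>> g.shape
(2, 2)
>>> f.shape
(2, 2)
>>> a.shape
(11, 7, 7)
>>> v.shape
(7, 11, 2, 2)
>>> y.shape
(2, 11)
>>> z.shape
(11, 7, 2)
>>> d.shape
(7, 2, 11, 7)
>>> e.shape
(2, 2, 7, 11)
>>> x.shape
(2, 2)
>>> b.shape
(11, 7, 11)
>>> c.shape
(7, 11, 2, 7)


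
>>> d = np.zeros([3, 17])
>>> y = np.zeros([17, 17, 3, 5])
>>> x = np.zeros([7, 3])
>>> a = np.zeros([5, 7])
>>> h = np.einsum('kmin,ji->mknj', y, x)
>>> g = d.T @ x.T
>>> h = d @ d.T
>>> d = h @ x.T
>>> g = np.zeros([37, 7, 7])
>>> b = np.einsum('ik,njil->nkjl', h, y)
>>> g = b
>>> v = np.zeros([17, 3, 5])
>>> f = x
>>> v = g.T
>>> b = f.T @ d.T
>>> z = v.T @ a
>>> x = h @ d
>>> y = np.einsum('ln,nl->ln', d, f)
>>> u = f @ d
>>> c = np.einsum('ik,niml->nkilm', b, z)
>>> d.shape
(3, 7)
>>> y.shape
(3, 7)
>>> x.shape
(3, 7)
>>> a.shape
(5, 7)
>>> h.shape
(3, 3)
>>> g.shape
(17, 3, 17, 5)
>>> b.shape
(3, 3)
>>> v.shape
(5, 17, 3, 17)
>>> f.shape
(7, 3)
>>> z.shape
(17, 3, 17, 7)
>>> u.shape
(7, 7)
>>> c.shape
(17, 3, 3, 7, 17)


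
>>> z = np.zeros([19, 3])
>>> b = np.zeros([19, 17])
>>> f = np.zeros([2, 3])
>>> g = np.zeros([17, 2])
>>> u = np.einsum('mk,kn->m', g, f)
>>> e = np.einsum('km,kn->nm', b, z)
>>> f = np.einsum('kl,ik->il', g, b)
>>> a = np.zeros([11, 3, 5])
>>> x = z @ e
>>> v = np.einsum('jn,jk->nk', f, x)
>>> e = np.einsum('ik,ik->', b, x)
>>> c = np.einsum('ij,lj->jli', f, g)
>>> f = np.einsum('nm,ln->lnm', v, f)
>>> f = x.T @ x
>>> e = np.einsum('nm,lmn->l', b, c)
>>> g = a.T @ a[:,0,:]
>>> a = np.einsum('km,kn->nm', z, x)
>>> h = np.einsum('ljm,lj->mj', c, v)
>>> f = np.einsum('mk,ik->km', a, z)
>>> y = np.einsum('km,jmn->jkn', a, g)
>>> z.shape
(19, 3)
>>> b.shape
(19, 17)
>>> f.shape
(3, 17)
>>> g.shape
(5, 3, 5)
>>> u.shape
(17,)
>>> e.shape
(2,)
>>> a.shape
(17, 3)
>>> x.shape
(19, 17)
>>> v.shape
(2, 17)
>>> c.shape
(2, 17, 19)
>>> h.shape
(19, 17)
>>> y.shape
(5, 17, 5)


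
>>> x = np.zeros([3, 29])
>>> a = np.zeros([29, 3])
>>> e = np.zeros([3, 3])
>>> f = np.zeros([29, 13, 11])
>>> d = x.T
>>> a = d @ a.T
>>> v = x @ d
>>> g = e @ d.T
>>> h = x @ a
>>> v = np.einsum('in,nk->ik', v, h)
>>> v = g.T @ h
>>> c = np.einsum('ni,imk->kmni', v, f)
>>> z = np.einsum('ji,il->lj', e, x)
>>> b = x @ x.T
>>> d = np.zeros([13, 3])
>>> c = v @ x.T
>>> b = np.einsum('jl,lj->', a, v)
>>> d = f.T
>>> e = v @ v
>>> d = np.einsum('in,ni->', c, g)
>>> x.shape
(3, 29)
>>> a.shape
(29, 29)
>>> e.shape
(29, 29)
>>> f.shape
(29, 13, 11)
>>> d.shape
()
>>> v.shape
(29, 29)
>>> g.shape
(3, 29)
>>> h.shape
(3, 29)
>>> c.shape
(29, 3)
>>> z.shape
(29, 3)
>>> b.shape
()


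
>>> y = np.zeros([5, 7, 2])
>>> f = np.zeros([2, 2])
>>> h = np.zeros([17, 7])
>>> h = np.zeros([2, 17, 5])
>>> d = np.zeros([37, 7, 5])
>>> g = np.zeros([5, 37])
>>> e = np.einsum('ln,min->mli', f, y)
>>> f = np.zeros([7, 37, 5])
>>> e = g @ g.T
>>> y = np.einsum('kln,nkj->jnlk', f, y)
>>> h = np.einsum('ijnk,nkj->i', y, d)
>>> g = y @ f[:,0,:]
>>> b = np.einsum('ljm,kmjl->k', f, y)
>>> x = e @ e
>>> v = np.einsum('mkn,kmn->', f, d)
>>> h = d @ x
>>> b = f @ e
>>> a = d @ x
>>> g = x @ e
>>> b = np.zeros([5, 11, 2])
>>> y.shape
(2, 5, 37, 7)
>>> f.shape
(7, 37, 5)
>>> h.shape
(37, 7, 5)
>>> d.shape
(37, 7, 5)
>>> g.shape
(5, 5)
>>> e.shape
(5, 5)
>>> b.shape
(5, 11, 2)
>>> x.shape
(5, 5)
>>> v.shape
()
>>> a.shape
(37, 7, 5)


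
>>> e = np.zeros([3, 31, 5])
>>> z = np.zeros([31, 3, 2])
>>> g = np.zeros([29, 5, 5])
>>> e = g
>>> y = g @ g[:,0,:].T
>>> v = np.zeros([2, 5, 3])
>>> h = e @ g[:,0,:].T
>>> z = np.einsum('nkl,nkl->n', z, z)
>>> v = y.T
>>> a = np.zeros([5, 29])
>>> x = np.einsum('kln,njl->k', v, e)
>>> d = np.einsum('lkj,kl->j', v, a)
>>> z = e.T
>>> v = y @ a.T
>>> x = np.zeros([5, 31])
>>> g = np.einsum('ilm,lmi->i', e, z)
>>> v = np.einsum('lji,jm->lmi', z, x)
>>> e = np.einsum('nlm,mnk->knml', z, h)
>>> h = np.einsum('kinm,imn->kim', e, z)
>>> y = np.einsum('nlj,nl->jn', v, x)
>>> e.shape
(29, 5, 29, 5)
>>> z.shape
(5, 5, 29)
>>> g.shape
(29,)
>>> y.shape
(29, 5)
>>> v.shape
(5, 31, 29)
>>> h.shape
(29, 5, 5)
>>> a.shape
(5, 29)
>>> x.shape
(5, 31)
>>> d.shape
(29,)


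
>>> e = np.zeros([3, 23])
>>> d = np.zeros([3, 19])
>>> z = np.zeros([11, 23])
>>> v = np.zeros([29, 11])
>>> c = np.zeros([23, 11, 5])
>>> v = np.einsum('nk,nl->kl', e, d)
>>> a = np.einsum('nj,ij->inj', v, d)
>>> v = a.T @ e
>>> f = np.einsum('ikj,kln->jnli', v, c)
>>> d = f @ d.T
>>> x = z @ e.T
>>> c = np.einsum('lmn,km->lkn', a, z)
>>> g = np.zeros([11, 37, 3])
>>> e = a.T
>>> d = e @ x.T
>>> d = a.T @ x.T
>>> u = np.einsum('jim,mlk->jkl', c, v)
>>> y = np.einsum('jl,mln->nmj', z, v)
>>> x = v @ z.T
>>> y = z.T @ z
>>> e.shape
(19, 23, 3)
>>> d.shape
(19, 23, 11)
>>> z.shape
(11, 23)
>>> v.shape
(19, 23, 23)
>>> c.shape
(3, 11, 19)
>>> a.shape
(3, 23, 19)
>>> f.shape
(23, 5, 11, 19)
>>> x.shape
(19, 23, 11)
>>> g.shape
(11, 37, 3)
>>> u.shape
(3, 23, 23)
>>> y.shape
(23, 23)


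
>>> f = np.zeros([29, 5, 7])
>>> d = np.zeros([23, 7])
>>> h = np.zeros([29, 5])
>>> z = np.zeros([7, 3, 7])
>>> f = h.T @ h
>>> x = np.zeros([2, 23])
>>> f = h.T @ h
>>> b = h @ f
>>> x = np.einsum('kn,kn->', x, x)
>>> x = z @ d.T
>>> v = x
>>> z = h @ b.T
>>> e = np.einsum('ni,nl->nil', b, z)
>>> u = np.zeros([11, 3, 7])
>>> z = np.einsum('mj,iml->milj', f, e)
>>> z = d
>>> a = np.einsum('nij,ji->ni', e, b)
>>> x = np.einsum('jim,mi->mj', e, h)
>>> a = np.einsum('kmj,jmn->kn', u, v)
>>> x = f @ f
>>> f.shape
(5, 5)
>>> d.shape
(23, 7)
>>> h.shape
(29, 5)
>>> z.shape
(23, 7)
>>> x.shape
(5, 5)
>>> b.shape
(29, 5)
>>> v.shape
(7, 3, 23)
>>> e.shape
(29, 5, 29)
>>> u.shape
(11, 3, 7)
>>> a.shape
(11, 23)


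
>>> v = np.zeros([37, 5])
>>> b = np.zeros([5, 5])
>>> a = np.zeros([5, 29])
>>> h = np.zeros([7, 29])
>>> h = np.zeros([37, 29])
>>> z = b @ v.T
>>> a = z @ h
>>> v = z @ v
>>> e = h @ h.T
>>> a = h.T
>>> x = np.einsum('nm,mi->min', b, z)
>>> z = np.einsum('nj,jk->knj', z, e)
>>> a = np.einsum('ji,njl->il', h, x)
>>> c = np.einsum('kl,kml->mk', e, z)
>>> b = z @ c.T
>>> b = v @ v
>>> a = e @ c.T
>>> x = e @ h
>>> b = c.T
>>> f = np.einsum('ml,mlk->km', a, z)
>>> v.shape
(5, 5)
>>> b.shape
(37, 5)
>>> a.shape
(37, 5)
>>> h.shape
(37, 29)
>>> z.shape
(37, 5, 37)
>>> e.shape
(37, 37)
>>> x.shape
(37, 29)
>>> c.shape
(5, 37)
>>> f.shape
(37, 37)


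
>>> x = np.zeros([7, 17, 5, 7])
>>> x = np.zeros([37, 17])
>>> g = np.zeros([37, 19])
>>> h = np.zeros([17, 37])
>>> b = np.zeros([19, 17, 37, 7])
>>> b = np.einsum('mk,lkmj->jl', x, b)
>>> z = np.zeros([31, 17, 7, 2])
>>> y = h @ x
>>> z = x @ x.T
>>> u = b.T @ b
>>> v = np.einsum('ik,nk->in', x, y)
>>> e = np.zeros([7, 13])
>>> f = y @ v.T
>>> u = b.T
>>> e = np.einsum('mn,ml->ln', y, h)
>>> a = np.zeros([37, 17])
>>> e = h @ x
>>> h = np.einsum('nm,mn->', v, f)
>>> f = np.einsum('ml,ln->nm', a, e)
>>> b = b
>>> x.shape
(37, 17)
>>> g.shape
(37, 19)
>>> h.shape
()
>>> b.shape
(7, 19)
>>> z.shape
(37, 37)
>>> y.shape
(17, 17)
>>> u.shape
(19, 7)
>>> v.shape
(37, 17)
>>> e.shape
(17, 17)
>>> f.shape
(17, 37)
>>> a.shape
(37, 17)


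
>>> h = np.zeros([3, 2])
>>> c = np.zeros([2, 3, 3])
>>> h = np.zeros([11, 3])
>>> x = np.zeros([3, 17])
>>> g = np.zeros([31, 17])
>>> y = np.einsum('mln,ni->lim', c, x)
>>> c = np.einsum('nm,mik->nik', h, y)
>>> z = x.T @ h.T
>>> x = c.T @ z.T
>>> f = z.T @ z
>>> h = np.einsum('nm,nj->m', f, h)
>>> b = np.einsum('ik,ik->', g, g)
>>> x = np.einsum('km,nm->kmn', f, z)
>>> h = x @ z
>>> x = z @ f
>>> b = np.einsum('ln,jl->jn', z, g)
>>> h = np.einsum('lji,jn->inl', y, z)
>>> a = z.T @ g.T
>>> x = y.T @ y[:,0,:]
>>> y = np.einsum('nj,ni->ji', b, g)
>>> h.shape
(2, 11, 3)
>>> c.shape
(11, 17, 2)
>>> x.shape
(2, 17, 2)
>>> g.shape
(31, 17)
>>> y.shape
(11, 17)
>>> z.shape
(17, 11)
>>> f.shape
(11, 11)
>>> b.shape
(31, 11)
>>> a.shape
(11, 31)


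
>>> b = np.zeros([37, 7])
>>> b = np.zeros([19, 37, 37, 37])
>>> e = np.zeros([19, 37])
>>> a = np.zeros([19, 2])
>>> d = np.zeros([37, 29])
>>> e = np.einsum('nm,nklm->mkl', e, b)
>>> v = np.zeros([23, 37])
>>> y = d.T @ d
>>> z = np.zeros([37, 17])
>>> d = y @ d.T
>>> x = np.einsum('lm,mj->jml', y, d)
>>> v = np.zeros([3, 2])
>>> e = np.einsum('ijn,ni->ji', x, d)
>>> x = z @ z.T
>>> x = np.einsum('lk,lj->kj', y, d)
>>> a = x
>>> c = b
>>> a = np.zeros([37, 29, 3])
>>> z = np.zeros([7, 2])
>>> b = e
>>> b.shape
(29, 37)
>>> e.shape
(29, 37)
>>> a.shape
(37, 29, 3)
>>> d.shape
(29, 37)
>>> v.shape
(3, 2)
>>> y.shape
(29, 29)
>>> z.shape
(7, 2)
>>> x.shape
(29, 37)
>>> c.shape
(19, 37, 37, 37)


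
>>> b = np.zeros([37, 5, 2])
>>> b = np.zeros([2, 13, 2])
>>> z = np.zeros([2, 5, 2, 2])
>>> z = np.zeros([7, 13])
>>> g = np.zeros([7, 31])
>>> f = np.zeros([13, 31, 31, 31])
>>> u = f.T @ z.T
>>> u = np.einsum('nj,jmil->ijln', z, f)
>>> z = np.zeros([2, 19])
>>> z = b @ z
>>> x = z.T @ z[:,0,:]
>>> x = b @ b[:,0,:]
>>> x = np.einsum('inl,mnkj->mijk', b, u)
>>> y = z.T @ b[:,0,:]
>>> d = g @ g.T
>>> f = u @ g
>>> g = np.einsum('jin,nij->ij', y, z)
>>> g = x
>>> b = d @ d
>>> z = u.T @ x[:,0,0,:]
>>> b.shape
(7, 7)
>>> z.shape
(7, 31, 13, 31)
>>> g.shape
(31, 2, 7, 31)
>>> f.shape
(31, 13, 31, 31)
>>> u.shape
(31, 13, 31, 7)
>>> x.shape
(31, 2, 7, 31)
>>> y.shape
(19, 13, 2)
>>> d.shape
(7, 7)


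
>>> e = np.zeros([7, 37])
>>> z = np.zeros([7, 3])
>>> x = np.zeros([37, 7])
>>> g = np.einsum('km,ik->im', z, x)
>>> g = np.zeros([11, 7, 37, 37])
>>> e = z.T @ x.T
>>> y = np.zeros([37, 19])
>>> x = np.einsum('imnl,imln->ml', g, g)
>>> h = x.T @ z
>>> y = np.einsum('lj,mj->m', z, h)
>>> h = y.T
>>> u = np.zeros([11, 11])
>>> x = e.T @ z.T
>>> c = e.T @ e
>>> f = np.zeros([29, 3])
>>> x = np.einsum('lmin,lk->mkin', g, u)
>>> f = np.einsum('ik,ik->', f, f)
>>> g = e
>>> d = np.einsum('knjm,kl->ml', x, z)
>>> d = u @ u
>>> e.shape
(3, 37)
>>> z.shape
(7, 3)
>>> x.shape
(7, 11, 37, 37)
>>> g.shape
(3, 37)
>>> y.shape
(37,)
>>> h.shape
(37,)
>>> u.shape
(11, 11)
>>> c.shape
(37, 37)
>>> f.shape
()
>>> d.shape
(11, 11)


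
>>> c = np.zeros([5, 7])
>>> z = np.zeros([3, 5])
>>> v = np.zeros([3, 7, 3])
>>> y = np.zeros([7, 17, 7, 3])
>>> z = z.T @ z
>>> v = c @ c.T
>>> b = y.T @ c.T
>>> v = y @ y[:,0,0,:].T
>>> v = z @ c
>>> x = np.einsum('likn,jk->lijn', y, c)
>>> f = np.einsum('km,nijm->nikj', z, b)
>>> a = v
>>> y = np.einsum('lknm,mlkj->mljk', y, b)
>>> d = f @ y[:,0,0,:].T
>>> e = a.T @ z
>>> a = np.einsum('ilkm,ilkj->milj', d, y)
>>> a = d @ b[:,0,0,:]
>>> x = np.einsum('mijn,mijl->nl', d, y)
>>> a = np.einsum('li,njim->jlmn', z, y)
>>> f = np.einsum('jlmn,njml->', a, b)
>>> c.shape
(5, 7)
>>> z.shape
(5, 5)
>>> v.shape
(5, 7)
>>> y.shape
(3, 7, 5, 17)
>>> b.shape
(3, 7, 17, 5)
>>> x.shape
(3, 17)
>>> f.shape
()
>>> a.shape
(7, 5, 17, 3)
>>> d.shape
(3, 7, 5, 3)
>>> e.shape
(7, 5)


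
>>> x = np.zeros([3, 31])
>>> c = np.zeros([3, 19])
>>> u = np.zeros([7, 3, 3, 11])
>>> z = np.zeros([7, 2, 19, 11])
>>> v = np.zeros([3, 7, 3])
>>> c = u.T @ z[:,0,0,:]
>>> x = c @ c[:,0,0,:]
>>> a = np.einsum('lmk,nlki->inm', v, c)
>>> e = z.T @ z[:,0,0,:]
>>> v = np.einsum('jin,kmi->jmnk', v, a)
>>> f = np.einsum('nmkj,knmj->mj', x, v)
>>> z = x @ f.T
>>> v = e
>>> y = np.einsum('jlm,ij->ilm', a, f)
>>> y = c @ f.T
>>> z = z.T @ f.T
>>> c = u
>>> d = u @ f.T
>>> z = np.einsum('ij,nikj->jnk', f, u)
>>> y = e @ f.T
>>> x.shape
(11, 3, 3, 11)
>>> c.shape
(7, 3, 3, 11)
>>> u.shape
(7, 3, 3, 11)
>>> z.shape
(11, 7, 3)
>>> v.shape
(11, 19, 2, 11)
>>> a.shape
(11, 11, 7)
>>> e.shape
(11, 19, 2, 11)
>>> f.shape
(3, 11)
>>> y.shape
(11, 19, 2, 3)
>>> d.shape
(7, 3, 3, 3)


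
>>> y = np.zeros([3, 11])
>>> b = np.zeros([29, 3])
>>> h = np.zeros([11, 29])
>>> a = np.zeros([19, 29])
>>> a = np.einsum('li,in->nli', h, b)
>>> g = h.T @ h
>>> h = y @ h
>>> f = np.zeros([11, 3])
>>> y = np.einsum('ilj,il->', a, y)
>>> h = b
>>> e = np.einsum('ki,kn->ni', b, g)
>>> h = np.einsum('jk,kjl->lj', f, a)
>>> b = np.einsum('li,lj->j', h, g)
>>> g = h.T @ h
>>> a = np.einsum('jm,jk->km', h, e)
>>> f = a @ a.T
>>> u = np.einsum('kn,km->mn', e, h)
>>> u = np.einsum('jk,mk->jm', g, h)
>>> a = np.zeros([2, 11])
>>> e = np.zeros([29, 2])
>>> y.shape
()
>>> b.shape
(29,)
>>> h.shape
(29, 11)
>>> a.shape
(2, 11)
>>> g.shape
(11, 11)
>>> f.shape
(3, 3)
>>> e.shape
(29, 2)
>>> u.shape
(11, 29)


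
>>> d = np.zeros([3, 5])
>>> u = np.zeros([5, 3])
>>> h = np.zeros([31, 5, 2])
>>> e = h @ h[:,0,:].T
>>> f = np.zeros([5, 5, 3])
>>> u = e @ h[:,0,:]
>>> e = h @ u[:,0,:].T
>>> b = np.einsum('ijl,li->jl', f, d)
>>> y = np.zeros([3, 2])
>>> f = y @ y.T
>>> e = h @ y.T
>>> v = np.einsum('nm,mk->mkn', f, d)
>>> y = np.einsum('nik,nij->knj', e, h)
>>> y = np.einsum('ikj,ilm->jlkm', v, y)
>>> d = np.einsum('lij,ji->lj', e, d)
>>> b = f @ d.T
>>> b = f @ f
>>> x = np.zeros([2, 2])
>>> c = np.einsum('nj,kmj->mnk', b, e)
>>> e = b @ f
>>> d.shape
(31, 3)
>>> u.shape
(31, 5, 2)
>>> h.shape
(31, 5, 2)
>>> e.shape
(3, 3)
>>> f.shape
(3, 3)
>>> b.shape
(3, 3)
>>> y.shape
(3, 31, 5, 2)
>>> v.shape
(3, 5, 3)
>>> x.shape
(2, 2)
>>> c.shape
(5, 3, 31)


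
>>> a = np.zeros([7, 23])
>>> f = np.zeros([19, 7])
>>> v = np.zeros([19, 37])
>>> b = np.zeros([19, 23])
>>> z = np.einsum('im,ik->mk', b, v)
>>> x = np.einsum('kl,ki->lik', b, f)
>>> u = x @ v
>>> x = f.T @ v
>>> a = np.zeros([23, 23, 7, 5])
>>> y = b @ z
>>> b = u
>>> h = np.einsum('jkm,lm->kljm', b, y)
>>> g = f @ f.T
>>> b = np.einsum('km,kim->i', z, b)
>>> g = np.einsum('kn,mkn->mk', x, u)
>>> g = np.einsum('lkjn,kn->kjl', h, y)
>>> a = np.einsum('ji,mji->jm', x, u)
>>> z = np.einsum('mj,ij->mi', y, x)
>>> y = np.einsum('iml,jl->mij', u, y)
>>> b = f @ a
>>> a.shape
(7, 23)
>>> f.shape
(19, 7)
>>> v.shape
(19, 37)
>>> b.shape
(19, 23)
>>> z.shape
(19, 7)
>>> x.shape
(7, 37)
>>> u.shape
(23, 7, 37)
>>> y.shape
(7, 23, 19)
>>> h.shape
(7, 19, 23, 37)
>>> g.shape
(19, 23, 7)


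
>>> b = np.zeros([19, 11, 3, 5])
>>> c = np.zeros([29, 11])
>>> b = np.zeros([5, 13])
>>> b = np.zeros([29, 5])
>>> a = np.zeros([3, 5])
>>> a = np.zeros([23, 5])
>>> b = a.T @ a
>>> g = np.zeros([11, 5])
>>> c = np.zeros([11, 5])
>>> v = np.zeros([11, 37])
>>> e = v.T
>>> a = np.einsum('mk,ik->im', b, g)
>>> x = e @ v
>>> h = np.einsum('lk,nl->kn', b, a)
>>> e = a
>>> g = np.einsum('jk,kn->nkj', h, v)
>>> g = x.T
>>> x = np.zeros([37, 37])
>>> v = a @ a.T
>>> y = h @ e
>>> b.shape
(5, 5)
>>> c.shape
(11, 5)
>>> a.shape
(11, 5)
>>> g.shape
(37, 37)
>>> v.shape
(11, 11)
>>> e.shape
(11, 5)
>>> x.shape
(37, 37)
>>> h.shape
(5, 11)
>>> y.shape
(5, 5)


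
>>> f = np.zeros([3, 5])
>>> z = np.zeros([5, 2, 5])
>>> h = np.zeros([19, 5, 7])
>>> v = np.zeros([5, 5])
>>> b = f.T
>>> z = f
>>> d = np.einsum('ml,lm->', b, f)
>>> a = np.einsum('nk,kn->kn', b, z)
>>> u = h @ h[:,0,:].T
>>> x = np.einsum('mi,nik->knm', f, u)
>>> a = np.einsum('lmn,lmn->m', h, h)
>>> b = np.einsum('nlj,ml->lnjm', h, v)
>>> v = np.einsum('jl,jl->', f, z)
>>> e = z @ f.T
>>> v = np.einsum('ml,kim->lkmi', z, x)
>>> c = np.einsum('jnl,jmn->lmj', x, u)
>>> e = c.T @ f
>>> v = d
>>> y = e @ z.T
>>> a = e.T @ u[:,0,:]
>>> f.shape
(3, 5)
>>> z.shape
(3, 5)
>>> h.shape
(19, 5, 7)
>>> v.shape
()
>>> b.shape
(5, 19, 7, 5)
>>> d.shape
()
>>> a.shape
(5, 5, 19)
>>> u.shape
(19, 5, 19)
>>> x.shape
(19, 19, 3)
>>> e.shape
(19, 5, 5)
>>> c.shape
(3, 5, 19)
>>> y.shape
(19, 5, 3)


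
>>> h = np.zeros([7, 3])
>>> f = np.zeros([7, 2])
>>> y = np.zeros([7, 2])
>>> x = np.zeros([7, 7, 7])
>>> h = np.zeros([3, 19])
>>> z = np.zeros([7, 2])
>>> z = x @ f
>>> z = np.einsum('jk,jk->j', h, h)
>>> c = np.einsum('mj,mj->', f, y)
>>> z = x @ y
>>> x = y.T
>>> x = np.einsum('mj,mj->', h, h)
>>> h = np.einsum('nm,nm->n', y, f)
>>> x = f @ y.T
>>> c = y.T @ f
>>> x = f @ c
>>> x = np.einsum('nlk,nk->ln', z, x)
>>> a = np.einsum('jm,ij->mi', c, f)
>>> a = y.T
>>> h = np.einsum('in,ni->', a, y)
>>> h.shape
()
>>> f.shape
(7, 2)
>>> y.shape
(7, 2)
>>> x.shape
(7, 7)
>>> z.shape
(7, 7, 2)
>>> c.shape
(2, 2)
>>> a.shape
(2, 7)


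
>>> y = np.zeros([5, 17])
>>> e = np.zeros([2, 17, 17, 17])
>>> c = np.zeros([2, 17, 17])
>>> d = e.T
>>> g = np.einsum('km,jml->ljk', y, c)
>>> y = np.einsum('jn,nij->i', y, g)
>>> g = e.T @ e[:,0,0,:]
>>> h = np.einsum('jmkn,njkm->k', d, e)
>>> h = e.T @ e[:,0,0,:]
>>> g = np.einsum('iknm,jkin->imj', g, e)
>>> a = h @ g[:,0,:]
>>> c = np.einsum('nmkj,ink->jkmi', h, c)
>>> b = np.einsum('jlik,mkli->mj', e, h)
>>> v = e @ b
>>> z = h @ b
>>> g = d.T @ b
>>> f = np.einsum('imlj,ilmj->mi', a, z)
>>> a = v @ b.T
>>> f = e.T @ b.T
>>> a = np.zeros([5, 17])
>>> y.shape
(2,)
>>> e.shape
(2, 17, 17, 17)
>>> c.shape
(17, 17, 17, 2)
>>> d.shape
(17, 17, 17, 2)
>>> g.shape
(2, 17, 17, 2)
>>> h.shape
(17, 17, 17, 17)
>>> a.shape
(5, 17)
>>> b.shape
(17, 2)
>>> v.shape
(2, 17, 17, 2)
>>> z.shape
(17, 17, 17, 2)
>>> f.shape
(17, 17, 17, 17)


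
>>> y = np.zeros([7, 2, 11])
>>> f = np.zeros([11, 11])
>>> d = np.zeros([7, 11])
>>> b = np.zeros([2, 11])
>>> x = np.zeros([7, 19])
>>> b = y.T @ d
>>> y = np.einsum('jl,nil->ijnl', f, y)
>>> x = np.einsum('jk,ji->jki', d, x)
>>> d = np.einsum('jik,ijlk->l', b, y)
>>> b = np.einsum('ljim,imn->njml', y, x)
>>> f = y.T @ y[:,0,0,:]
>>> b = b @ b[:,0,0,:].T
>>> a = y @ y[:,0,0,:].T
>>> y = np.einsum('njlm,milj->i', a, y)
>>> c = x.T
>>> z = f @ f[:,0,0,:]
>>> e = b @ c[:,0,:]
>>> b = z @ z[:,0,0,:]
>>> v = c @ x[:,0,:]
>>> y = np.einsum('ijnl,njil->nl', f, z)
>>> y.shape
(11, 11)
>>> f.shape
(11, 7, 11, 11)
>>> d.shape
(7,)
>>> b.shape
(11, 7, 11, 11)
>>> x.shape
(7, 11, 19)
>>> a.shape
(2, 11, 7, 2)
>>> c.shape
(19, 11, 7)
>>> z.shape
(11, 7, 11, 11)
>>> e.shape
(19, 11, 11, 7)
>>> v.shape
(19, 11, 19)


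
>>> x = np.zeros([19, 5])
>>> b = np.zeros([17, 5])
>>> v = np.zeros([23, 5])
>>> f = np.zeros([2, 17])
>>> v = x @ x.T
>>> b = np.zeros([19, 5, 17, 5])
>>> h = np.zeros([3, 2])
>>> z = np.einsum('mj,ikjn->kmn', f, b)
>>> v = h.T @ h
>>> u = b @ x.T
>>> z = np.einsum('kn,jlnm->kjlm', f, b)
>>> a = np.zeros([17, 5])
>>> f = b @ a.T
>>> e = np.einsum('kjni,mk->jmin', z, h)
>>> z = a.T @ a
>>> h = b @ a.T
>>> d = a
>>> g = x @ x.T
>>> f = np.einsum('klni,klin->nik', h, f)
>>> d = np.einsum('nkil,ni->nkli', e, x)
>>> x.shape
(19, 5)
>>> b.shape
(19, 5, 17, 5)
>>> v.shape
(2, 2)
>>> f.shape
(17, 17, 19)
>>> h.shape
(19, 5, 17, 17)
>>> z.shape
(5, 5)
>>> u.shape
(19, 5, 17, 19)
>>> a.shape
(17, 5)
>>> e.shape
(19, 3, 5, 5)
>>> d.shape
(19, 3, 5, 5)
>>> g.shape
(19, 19)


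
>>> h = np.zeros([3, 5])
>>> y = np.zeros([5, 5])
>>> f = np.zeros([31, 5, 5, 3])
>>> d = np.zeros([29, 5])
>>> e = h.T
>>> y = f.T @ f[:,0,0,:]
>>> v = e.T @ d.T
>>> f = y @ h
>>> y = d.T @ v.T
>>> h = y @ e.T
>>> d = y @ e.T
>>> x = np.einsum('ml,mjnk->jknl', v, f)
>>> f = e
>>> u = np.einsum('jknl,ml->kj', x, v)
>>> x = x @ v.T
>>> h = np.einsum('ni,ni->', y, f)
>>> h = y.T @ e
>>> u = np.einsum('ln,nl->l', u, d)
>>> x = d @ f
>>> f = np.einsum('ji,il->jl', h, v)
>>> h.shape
(3, 3)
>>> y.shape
(5, 3)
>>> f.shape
(3, 29)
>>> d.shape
(5, 5)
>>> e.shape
(5, 3)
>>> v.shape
(3, 29)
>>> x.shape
(5, 3)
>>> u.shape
(5,)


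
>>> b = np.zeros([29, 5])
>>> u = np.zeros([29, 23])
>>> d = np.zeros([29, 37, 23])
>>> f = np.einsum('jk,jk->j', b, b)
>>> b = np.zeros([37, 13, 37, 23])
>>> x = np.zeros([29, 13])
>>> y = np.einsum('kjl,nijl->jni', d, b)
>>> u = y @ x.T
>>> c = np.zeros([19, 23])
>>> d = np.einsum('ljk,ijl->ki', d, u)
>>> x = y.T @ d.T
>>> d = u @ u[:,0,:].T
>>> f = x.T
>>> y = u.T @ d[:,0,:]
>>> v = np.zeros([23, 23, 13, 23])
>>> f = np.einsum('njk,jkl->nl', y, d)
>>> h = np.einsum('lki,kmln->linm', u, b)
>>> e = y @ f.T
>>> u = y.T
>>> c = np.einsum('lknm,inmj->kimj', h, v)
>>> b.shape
(37, 13, 37, 23)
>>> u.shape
(37, 37, 29)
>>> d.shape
(37, 37, 37)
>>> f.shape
(29, 37)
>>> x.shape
(13, 37, 23)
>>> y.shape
(29, 37, 37)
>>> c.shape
(29, 23, 13, 23)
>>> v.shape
(23, 23, 13, 23)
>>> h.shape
(37, 29, 23, 13)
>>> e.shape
(29, 37, 29)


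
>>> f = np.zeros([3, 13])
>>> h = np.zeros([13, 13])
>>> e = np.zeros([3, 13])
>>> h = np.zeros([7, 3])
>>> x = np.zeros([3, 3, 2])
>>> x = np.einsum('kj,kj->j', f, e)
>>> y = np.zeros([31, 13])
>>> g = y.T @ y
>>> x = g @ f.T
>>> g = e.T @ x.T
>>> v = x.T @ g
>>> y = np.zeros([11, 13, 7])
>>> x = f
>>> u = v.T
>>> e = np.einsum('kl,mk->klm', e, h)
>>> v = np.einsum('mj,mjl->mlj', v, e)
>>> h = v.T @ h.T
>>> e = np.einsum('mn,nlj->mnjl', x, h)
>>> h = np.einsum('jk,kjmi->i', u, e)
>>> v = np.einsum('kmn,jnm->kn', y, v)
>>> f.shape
(3, 13)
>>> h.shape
(7,)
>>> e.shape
(3, 13, 7, 7)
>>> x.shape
(3, 13)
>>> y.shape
(11, 13, 7)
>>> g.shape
(13, 13)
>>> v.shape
(11, 7)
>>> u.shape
(13, 3)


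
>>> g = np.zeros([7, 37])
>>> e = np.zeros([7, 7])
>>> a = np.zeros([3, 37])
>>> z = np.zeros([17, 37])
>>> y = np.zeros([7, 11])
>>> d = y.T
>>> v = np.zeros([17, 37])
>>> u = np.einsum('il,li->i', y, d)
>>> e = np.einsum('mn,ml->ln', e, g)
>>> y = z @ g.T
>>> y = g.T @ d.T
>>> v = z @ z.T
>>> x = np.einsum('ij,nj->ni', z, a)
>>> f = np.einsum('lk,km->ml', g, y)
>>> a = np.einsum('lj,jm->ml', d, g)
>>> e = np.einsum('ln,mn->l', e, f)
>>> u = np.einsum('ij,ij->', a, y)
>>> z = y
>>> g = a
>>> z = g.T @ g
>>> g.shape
(37, 11)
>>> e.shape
(37,)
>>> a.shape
(37, 11)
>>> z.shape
(11, 11)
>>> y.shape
(37, 11)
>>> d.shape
(11, 7)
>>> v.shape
(17, 17)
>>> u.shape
()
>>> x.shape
(3, 17)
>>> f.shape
(11, 7)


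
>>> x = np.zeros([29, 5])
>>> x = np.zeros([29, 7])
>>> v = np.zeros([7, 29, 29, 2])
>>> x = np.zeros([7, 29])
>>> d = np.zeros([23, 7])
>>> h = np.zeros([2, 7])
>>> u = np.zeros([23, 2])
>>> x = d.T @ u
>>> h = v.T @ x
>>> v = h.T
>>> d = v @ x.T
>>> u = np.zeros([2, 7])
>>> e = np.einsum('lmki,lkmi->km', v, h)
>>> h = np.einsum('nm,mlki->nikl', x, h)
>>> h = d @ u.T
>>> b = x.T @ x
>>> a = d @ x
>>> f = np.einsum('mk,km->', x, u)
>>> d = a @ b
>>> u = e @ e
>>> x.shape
(7, 2)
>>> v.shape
(2, 29, 29, 2)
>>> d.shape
(2, 29, 29, 2)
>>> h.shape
(2, 29, 29, 2)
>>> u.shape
(29, 29)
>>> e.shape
(29, 29)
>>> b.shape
(2, 2)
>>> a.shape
(2, 29, 29, 2)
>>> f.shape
()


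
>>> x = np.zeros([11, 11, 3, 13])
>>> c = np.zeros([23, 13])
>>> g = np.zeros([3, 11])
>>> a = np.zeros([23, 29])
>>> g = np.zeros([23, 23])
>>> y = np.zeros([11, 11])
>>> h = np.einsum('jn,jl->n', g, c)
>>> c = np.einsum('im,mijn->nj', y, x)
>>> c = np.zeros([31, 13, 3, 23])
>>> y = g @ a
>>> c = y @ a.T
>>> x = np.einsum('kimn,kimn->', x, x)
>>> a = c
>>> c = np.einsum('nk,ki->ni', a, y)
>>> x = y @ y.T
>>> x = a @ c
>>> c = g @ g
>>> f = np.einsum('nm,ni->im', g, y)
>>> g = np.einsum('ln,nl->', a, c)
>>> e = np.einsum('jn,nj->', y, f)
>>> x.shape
(23, 29)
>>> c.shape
(23, 23)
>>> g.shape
()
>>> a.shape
(23, 23)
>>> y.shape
(23, 29)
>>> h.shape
(23,)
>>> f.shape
(29, 23)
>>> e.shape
()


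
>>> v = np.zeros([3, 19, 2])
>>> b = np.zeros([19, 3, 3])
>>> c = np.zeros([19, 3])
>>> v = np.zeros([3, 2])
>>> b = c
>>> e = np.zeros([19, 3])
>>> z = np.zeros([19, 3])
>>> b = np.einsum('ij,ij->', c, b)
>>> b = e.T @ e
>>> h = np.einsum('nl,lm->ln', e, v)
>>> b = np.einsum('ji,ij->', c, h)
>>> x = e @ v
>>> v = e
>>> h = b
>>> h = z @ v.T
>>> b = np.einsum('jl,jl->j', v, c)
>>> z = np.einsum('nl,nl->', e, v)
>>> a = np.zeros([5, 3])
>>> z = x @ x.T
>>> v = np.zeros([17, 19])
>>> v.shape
(17, 19)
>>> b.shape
(19,)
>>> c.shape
(19, 3)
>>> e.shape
(19, 3)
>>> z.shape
(19, 19)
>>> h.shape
(19, 19)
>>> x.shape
(19, 2)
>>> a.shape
(5, 3)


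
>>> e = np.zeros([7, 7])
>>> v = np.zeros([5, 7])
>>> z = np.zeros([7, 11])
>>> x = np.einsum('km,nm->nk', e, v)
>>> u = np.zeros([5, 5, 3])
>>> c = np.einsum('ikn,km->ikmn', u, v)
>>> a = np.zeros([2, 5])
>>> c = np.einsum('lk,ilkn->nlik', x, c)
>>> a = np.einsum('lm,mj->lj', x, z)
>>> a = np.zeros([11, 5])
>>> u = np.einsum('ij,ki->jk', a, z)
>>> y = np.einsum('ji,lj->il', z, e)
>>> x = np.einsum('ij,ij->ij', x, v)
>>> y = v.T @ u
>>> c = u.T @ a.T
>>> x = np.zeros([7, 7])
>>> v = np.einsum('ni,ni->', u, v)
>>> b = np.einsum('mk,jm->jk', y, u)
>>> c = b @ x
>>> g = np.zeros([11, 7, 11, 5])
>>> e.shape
(7, 7)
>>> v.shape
()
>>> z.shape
(7, 11)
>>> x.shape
(7, 7)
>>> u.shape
(5, 7)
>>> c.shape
(5, 7)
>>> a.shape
(11, 5)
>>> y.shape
(7, 7)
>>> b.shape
(5, 7)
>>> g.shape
(11, 7, 11, 5)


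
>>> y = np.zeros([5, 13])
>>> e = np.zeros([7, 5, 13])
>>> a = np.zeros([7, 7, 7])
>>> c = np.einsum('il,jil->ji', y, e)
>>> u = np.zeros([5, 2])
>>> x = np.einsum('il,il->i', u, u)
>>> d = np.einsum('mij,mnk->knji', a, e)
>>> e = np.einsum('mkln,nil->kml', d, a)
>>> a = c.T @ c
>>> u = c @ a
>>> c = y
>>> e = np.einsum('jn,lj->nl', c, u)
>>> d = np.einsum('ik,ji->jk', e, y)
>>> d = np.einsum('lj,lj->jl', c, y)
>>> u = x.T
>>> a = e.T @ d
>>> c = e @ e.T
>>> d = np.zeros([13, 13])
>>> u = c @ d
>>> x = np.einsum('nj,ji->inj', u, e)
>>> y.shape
(5, 13)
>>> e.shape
(13, 7)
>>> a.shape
(7, 5)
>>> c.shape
(13, 13)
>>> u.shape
(13, 13)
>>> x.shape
(7, 13, 13)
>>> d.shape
(13, 13)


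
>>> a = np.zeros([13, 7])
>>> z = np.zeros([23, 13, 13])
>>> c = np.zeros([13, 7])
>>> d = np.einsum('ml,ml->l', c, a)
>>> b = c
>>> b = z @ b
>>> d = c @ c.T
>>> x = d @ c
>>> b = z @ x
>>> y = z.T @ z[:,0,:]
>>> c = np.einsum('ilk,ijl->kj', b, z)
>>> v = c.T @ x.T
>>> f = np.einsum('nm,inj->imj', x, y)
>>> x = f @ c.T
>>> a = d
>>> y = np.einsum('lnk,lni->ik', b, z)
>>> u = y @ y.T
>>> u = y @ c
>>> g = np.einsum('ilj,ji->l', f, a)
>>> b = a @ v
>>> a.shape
(13, 13)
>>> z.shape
(23, 13, 13)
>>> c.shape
(7, 13)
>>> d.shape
(13, 13)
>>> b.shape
(13, 13)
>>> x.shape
(13, 7, 7)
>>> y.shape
(13, 7)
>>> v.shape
(13, 13)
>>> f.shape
(13, 7, 13)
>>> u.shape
(13, 13)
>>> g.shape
(7,)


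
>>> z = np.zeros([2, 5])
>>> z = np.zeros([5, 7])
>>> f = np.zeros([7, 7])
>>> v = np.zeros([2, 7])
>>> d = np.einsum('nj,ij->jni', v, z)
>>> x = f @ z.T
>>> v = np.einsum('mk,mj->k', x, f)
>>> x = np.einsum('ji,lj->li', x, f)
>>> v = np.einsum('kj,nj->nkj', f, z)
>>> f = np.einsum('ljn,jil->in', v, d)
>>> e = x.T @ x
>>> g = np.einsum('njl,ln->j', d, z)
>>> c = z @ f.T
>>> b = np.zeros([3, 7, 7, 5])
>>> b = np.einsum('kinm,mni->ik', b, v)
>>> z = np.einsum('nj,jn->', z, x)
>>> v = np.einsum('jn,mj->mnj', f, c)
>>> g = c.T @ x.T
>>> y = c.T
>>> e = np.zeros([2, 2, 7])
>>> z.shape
()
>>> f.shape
(2, 7)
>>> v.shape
(5, 7, 2)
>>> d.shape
(7, 2, 5)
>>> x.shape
(7, 5)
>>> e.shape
(2, 2, 7)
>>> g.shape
(2, 7)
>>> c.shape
(5, 2)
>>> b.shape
(7, 3)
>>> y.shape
(2, 5)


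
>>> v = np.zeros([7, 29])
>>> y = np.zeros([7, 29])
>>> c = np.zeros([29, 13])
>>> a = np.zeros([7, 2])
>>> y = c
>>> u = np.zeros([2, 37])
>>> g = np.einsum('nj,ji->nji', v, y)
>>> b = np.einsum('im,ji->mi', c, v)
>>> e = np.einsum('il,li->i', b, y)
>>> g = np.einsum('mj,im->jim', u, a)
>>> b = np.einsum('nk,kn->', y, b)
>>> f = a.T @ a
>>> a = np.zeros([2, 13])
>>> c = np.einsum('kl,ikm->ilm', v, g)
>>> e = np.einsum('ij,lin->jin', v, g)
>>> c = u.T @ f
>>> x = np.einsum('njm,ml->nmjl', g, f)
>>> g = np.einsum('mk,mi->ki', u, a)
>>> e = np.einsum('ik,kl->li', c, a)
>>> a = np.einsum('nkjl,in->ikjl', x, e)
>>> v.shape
(7, 29)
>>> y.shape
(29, 13)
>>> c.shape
(37, 2)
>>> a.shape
(13, 2, 7, 2)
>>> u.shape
(2, 37)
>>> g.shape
(37, 13)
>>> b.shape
()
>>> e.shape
(13, 37)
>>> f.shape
(2, 2)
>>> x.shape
(37, 2, 7, 2)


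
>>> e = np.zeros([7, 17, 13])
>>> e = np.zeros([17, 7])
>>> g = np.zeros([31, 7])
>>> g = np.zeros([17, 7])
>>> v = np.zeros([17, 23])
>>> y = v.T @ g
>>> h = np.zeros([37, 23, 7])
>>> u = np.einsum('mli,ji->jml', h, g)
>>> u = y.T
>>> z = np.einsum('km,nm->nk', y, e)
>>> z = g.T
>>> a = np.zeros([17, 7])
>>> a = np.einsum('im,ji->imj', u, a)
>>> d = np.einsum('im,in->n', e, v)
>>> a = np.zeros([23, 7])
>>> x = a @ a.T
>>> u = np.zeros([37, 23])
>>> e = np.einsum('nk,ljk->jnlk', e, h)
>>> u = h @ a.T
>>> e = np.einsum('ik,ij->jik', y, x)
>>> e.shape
(23, 23, 7)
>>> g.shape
(17, 7)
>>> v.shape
(17, 23)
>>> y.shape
(23, 7)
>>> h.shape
(37, 23, 7)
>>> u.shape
(37, 23, 23)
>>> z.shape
(7, 17)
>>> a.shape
(23, 7)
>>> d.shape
(23,)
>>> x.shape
(23, 23)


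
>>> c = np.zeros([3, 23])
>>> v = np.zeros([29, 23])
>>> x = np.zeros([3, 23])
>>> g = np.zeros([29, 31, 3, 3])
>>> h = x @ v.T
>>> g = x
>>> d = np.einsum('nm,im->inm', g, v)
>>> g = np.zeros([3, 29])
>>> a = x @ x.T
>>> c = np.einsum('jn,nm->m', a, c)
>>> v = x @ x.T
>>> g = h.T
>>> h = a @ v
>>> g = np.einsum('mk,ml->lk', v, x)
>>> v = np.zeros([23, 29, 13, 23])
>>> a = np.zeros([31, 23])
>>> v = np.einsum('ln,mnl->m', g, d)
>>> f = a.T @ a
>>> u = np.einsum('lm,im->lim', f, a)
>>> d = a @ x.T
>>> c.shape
(23,)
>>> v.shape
(29,)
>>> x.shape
(3, 23)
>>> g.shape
(23, 3)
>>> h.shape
(3, 3)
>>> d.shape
(31, 3)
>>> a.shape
(31, 23)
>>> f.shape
(23, 23)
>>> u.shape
(23, 31, 23)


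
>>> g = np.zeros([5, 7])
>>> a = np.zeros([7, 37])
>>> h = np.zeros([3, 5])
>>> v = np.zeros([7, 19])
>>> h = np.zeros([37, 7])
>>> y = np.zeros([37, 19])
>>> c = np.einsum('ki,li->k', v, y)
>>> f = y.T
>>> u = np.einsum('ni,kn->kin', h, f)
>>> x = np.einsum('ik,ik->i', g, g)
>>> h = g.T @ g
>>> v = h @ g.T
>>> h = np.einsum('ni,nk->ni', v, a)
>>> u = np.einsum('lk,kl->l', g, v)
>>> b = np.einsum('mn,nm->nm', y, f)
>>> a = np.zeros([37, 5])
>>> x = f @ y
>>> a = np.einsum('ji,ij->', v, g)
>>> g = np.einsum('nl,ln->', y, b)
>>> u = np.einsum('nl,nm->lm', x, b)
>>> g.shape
()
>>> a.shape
()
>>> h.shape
(7, 5)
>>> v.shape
(7, 5)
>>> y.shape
(37, 19)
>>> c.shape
(7,)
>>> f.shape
(19, 37)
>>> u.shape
(19, 37)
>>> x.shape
(19, 19)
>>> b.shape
(19, 37)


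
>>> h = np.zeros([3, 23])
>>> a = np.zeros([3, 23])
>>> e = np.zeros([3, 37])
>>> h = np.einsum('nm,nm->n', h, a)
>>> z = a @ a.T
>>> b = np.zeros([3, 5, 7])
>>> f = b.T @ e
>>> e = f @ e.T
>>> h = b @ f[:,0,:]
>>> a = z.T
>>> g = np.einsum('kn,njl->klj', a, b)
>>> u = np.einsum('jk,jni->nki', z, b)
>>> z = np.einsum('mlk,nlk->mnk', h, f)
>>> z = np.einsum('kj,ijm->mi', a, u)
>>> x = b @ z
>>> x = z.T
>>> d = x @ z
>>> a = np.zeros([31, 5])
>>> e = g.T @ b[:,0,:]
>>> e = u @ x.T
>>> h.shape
(3, 5, 37)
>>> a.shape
(31, 5)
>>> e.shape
(5, 3, 5)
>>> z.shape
(7, 5)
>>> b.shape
(3, 5, 7)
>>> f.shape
(7, 5, 37)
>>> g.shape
(3, 7, 5)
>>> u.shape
(5, 3, 7)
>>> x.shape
(5, 7)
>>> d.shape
(5, 5)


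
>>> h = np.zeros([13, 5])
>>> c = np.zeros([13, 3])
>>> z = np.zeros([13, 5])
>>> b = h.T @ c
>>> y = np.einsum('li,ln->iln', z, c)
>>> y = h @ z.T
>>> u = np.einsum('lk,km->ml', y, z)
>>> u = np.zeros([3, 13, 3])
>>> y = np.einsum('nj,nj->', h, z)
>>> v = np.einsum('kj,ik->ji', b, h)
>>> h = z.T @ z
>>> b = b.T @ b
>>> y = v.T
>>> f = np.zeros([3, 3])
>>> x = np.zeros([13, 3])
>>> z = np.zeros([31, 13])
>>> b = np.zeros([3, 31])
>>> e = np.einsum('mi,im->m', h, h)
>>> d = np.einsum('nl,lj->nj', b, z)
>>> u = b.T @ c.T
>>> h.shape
(5, 5)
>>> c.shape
(13, 3)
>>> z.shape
(31, 13)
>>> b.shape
(3, 31)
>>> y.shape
(13, 3)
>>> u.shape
(31, 13)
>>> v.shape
(3, 13)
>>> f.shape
(3, 3)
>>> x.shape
(13, 3)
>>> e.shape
(5,)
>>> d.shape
(3, 13)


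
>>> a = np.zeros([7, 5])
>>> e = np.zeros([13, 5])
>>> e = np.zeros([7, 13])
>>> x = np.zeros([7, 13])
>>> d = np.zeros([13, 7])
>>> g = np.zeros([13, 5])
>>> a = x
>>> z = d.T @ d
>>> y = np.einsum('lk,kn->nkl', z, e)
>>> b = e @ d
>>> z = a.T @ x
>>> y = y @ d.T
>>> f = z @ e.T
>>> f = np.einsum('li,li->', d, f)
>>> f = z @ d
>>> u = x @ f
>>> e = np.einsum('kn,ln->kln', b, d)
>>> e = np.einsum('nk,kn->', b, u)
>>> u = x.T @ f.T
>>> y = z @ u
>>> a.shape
(7, 13)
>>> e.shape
()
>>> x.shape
(7, 13)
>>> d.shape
(13, 7)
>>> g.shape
(13, 5)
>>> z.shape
(13, 13)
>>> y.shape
(13, 13)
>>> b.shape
(7, 7)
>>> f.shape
(13, 7)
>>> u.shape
(13, 13)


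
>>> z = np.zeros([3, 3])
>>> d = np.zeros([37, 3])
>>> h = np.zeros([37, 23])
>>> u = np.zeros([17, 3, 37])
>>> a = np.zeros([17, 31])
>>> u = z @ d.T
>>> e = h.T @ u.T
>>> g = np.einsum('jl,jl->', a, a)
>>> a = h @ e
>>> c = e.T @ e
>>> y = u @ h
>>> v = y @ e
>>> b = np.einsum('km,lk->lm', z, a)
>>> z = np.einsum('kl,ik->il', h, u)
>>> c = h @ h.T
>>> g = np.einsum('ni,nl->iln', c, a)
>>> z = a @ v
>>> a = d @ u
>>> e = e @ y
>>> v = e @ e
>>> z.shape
(37, 3)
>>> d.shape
(37, 3)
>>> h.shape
(37, 23)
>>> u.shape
(3, 37)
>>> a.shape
(37, 37)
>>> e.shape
(23, 23)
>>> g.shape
(37, 3, 37)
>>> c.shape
(37, 37)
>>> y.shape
(3, 23)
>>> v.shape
(23, 23)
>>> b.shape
(37, 3)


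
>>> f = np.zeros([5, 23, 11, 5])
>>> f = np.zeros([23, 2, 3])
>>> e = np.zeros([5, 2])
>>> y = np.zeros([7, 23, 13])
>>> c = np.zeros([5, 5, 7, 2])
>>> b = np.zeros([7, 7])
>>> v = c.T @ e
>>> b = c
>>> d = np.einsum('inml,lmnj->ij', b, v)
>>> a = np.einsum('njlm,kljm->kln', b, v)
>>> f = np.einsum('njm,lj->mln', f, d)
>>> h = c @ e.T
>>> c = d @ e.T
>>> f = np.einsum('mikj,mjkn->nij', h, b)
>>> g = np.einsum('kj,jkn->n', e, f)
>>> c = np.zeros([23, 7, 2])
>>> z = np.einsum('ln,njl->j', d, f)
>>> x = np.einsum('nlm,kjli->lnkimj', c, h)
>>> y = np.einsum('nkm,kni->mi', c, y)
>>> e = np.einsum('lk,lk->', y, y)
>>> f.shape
(2, 5, 5)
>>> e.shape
()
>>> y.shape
(2, 13)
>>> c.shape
(23, 7, 2)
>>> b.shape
(5, 5, 7, 2)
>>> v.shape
(2, 7, 5, 2)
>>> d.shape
(5, 2)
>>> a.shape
(2, 7, 5)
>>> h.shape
(5, 5, 7, 5)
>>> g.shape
(5,)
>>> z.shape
(5,)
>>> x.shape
(7, 23, 5, 5, 2, 5)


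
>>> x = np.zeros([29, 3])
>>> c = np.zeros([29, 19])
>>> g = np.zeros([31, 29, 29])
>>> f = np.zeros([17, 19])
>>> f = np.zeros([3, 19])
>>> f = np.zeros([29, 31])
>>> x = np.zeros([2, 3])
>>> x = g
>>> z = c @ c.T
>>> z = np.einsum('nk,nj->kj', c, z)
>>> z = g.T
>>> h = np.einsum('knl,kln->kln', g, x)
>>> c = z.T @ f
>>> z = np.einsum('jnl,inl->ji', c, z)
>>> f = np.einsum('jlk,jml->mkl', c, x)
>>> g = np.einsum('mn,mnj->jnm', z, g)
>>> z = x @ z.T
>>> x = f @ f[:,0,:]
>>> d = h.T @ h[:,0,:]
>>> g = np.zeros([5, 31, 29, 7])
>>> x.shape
(29, 31, 29)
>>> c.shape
(31, 29, 31)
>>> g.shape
(5, 31, 29, 7)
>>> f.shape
(29, 31, 29)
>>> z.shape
(31, 29, 31)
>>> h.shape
(31, 29, 29)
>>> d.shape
(29, 29, 29)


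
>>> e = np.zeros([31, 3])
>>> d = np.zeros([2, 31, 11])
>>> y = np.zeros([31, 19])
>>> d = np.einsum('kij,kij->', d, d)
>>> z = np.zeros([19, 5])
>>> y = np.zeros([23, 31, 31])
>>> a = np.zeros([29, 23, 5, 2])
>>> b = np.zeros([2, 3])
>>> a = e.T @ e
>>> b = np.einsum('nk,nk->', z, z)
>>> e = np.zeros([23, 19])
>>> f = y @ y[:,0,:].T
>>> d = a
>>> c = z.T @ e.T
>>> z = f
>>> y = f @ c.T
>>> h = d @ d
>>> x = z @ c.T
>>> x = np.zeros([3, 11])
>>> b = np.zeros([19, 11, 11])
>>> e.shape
(23, 19)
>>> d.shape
(3, 3)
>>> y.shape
(23, 31, 5)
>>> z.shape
(23, 31, 23)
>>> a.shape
(3, 3)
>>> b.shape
(19, 11, 11)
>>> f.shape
(23, 31, 23)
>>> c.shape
(5, 23)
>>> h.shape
(3, 3)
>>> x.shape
(3, 11)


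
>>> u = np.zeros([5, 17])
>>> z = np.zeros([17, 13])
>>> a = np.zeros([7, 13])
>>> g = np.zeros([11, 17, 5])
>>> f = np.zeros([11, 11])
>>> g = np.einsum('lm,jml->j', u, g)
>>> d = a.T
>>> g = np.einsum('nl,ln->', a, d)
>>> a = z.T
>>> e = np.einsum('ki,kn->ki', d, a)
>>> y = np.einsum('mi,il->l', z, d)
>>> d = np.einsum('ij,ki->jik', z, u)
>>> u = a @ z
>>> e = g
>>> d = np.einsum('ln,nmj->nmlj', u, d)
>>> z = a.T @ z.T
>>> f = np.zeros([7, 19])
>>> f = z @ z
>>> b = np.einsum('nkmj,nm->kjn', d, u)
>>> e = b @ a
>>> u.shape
(13, 13)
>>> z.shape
(17, 17)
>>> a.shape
(13, 17)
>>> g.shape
()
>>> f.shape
(17, 17)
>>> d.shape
(13, 17, 13, 5)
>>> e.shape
(17, 5, 17)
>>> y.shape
(7,)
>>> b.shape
(17, 5, 13)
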